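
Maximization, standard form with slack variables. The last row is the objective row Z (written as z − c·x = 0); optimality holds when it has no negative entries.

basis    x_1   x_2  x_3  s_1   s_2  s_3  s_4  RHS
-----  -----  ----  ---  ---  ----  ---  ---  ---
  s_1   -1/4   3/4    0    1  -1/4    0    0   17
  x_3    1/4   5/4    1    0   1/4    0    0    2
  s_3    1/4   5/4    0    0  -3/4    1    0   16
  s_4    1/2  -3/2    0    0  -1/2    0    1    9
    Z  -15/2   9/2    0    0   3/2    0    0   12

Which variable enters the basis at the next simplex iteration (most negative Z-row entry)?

x_1

Negative Z-row entries: x_1: -15/2.
The most negative is -15/2 in column x_1, so x_1 enters.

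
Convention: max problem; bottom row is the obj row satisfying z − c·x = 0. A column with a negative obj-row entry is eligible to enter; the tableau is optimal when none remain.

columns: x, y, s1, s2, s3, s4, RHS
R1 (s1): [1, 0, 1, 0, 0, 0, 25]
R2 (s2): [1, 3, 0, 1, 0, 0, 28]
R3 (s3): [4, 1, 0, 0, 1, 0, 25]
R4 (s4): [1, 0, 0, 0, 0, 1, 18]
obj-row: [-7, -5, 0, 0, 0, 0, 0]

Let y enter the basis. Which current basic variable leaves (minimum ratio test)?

s2

Column y entries and ratios — s1: 0 ≤ 0, skip; s2: 28/3 = 28/3; s3: 25/1 = 25; s4: 0 ≤ 0, skip.
Smallest ratio is 28/3 in the row of s2, so s2 leaves.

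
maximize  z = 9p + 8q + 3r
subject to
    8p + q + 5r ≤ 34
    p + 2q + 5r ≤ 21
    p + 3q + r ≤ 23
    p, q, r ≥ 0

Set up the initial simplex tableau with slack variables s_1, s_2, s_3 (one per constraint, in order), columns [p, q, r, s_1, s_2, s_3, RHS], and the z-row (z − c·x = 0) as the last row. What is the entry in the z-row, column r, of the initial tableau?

The z-row carries the negated objective coefficients: the r entry is -3.

-3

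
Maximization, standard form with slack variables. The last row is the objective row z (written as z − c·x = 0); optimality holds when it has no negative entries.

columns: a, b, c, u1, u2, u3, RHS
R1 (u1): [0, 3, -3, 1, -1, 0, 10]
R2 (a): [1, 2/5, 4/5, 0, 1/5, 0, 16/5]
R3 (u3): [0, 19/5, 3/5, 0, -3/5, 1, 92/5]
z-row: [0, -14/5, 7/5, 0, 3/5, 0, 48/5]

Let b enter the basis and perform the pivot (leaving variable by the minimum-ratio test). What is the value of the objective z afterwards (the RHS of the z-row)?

Ratio test on column b — row 1: 10/3 = 10/3; row 2: (16/5)/(2/5) = 8; row 3: (92/5)/(19/5) = 92/19. Minimum is 10/3 at row 1 (u1 leaves); pivot element 3.
Pivot on row 1; the z-row RHS becomes 48/5 − (-14/5)·(10/3) = 284/15.

284/15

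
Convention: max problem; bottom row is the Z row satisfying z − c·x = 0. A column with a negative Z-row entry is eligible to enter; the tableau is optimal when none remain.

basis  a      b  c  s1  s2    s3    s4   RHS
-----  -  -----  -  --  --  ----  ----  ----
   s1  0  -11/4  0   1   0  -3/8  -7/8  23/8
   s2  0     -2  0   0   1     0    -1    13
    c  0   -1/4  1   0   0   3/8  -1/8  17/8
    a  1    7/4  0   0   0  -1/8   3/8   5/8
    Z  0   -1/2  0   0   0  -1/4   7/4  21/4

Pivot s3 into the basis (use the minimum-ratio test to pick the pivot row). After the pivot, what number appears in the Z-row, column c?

2/3

Ratio test on column s3 — row 1: entry -3/8 ≤ 0; row 2: entry 0 ≤ 0; row 3: (17/8)/(3/8) = 17/3; row 4: entry -1/8 ≤ 0. Minimum is 17/3 at row 3 (c leaves); pivot element 3/8.
Divide row 3 by 3/8; eliminate column s3 from the other rows.
Z-row update in column c: 0 − (-1/4)·(8/3) = 2/3.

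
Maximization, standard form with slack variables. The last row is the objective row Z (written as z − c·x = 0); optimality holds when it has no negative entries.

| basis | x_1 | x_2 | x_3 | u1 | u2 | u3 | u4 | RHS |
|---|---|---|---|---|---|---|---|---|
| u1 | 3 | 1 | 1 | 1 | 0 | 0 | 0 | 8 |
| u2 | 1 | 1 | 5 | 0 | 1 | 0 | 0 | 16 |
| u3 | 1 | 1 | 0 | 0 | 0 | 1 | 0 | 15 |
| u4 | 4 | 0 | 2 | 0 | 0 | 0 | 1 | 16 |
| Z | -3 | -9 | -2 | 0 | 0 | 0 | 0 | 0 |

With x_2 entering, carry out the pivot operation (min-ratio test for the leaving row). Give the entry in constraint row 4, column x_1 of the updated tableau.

Ratio test on column x_2 — row 1: 8/1 = 8; row 2: 16/1 = 16; row 3: 15/1 = 15; row 4: entry 0 ≤ 0. Minimum is 8 at row 1 (u1 leaves); pivot element 1.
Divide row 1 by 1; eliminate column x_2 from the other rows.
Row 4 update in column x_1: 4 − 0·3 = 4.

4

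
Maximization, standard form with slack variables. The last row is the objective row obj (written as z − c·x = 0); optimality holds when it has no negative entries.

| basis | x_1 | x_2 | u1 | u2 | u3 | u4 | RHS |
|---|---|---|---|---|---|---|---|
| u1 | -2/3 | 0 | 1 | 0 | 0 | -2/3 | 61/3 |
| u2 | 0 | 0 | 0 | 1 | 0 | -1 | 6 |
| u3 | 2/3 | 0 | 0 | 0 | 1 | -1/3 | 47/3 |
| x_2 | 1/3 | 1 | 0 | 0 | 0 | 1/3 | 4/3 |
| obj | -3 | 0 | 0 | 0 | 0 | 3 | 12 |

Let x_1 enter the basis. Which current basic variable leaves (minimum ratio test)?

x_2

Column x_1 entries and ratios — u1: -2/3 ≤ 0, skip; u2: 0 ≤ 0, skip; u3: (47/3)/(2/3) = 47/2; x_2: (4/3)/(1/3) = 4.
Smallest ratio is 4 in the row of x_2, so x_2 leaves.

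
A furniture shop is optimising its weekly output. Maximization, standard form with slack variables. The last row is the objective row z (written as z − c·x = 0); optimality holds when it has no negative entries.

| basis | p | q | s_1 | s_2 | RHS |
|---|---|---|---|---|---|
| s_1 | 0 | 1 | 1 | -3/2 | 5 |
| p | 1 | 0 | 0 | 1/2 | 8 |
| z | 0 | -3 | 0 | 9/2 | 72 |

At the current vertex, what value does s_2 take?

s_2 is not in the basis, so in the current basic feasible solution s_2 = 0.

0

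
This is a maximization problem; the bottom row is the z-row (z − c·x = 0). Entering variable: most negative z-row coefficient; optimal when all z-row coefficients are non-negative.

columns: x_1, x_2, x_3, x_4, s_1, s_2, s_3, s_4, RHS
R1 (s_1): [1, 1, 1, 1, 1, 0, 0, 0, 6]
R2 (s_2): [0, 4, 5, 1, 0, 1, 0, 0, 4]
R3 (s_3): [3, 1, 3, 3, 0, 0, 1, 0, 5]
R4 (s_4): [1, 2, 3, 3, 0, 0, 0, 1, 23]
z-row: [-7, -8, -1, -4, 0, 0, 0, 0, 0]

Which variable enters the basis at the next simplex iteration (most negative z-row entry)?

x_2

Negative z-row entries: x_1: -7, x_2: -8, x_3: -1, x_4: -4.
The most negative is -8 in column x_2, so x_2 enters.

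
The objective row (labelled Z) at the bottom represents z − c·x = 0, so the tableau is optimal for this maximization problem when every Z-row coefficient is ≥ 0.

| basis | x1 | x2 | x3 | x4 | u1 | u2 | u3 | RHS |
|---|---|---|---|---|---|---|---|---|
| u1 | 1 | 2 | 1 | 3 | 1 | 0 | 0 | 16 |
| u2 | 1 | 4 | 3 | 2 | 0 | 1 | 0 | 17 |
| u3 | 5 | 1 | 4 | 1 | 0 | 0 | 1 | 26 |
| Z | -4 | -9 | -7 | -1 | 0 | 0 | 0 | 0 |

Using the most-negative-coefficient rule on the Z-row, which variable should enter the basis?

x2

Negative Z-row entries: x1: -4, x2: -9, x3: -7, x4: -1.
The most negative is -9 in column x2, so x2 enters.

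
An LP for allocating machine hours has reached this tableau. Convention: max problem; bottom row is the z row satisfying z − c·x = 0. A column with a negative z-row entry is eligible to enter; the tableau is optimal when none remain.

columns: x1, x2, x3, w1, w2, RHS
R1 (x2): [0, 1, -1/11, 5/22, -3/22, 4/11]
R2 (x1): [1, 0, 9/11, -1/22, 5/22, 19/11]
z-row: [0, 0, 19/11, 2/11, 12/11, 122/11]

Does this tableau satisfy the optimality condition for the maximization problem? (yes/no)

yes

Every z-row coefficient is ≥ 0, so the tableau is optimal.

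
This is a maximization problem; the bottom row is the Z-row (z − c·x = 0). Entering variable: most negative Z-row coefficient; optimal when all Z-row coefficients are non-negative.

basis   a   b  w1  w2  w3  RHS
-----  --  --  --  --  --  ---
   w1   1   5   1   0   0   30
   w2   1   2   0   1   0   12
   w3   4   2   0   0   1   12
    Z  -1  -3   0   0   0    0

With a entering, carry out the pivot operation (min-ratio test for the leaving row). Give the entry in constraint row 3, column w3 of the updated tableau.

Ratio test on column a — row 1: 30/1 = 30; row 2: 12/1 = 12; row 3: 12/4 = 3. Minimum is 3 at row 3 (w3 leaves); pivot element 4.
Divide row 3 by 4; eliminate column a from the other rows.
In the new row 3, the w3 entry is the old entry divided by the pivot: 1/4 = 1/4.

1/4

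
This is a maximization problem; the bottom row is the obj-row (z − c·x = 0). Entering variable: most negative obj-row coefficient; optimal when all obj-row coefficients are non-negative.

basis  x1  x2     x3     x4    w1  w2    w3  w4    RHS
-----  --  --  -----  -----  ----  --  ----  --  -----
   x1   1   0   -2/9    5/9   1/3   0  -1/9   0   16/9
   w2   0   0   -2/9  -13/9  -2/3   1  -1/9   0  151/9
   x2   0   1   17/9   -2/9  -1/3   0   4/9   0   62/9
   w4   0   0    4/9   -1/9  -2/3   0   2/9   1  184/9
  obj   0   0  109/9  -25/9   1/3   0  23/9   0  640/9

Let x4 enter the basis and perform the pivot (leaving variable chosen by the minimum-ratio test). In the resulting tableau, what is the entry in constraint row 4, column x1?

Ratio test on column x4 — row 1: (16/9)/(5/9) = 16/5; row 2: entry -13/9 ≤ 0; row 3: entry -2/9 ≤ 0; row 4: entry -1/9 ≤ 0. Minimum is 16/5 at row 1 (x1 leaves); pivot element 5/9.
Divide row 1 by 5/9; eliminate column x4 from the other rows.
Row 4 update in column x1: 0 − (-1/9)·(9/5) = 1/5.

1/5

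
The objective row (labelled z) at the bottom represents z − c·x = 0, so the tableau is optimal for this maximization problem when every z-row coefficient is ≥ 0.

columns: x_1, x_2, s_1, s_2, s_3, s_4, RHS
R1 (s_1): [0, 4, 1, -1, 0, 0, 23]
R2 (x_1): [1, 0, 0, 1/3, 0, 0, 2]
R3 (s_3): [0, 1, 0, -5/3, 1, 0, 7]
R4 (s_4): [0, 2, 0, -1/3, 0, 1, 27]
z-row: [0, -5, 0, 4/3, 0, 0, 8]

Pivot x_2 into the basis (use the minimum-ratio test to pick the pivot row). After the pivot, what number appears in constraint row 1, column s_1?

1/4

Ratio test on column x_2 — row 1: 23/4 = 23/4; row 2: entry 0 ≤ 0; row 3: 7/1 = 7; row 4: 27/2 = 27/2. Minimum is 23/4 at row 1 (s_1 leaves); pivot element 4.
Divide row 1 by 4; eliminate column x_2 from the other rows.
In the new row 1, the s_1 entry is the old entry divided by the pivot: 1/4 = 1/4.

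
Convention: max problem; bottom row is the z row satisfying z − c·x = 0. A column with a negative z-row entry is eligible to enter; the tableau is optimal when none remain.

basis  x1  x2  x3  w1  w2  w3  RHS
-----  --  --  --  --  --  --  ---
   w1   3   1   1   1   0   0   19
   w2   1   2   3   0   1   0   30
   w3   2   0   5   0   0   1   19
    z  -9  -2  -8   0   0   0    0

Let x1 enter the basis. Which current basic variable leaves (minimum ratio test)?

Column x1 entries and ratios — w1: 19/3 = 19/3; w2: 30/1 = 30; w3: 19/2 = 19/2.
Smallest ratio is 19/3 in the row of w1, so w1 leaves.

w1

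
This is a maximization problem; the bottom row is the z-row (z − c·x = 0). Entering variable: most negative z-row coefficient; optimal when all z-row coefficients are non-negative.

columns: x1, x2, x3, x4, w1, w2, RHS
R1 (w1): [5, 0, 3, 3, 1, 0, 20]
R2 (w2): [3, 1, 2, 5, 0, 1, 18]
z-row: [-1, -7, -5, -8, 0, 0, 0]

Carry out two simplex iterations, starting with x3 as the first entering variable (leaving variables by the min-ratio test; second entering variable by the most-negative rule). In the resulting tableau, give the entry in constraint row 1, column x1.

5/3

Ratio test on column x3 — row 1: 20/3 = 20/3; row 2: 18/2 = 9. Minimum is 20/3 at row 1 (w1 leaves); pivot element 3.
Divide row 1 by 3; eliminate column x3 from the other rows.
Second iteration: most negative z-row entry is -7 in column x2, so x2 enters.
Ratio test on column x2 — row 1: entry 0 ≤ 0; row 2: (14/3)/1 = 14/3. Minimum is 14/3 at row 2 (w2 leaves); pivot element 1.
Divide row 2 by 1; eliminate column x2 from the other rows.
After both pivots, the entry at constraint row 1, column x1 is 5/3.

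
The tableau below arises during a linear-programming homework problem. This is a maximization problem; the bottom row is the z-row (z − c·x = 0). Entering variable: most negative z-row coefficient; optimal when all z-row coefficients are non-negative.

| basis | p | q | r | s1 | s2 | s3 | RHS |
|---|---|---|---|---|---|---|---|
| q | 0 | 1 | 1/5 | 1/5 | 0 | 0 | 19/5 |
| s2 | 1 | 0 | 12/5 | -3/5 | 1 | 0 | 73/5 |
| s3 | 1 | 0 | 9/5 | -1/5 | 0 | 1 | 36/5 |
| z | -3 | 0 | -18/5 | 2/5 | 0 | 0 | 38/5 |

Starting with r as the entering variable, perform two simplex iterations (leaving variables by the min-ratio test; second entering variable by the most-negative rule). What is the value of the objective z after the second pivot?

Ratio test on column r — row 1: (19/5)/(1/5) = 19; row 2: (73/5)/(12/5) = 73/12; row 3: (36/5)/(9/5) = 4. Minimum is 4 at row 3 (s3 leaves); pivot element 9/5.
Pivot on row 3; the z-row RHS becomes 38/5 − (-18/5)·4 = 22.
Next entering variable (most negative z-row entry -1): p.
Ratio test on column p — row 1: entry -1/9 ≤ 0; row 2: entry -1/3 ≤ 0; row 3: 4/(5/9) = 36/5. Minimum is 36/5 at row 3 (r leaves); pivot element 5/9.
After the second pivot the z-row RHS is 22 − (-1)·(36/5) = 146/5.

146/5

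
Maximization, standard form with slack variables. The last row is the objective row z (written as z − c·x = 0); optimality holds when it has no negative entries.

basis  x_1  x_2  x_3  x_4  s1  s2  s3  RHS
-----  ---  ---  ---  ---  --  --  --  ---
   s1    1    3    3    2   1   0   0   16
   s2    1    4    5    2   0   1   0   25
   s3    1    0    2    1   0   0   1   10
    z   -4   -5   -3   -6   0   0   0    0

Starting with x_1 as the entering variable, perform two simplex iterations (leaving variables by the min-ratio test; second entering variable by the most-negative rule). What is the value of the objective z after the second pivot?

50

Ratio test on column x_1 — row 1: 16/1 = 16; row 2: 25/1 = 25; row 3: 10/1 = 10. Minimum is 10 at row 3 (s3 leaves); pivot element 1.
Pivot on row 3; the z-row RHS becomes 0 − (-4)·10 = 40.
Next entering variable (most negative z-row entry -5): x_2.
Ratio test on column x_2 — row 1: 6/3 = 2; row 2: 15/4 = 15/4; row 3: entry 0 ≤ 0. Minimum is 2 at row 1 (s1 leaves); pivot element 3.
After the second pivot the z-row RHS is 40 − (-5)·2 = 50.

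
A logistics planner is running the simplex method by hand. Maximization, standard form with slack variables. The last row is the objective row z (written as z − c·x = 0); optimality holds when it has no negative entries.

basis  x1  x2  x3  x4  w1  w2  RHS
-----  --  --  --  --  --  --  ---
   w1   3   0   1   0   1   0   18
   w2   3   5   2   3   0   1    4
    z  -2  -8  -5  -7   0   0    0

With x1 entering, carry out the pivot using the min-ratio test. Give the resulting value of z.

8/3

Ratio test on column x1 — row 1: 18/3 = 6; row 2: 4/3 = 4/3. Minimum is 4/3 at row 2 (w2 leaves); pivot element 3.
Pivot on row 2; the z-row RHS becomes 0 − (-2)·(4/3) = 8/3.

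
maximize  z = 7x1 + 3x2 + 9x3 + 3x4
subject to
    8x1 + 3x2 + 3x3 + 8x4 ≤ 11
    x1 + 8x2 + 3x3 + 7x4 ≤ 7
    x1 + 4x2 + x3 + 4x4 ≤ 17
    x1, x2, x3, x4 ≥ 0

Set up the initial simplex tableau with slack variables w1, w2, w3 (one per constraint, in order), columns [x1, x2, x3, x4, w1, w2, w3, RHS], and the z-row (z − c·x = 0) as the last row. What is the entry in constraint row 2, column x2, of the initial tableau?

Constraint 2 has coefficient 8 on x2.

8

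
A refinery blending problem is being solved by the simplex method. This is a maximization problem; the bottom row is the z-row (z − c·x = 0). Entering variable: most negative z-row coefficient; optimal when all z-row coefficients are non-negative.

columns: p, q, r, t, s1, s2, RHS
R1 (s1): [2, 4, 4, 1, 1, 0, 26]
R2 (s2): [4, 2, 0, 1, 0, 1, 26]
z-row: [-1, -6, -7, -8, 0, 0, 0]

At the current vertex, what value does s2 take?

s2 is basic (row 2); its value is the RHS of that row, 26.

26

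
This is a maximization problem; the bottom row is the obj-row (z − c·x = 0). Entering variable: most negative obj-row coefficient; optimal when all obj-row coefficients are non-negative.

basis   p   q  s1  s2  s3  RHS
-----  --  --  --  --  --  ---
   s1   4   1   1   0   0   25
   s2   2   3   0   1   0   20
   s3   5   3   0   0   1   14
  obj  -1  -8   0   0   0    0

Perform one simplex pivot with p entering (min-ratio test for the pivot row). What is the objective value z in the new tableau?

Ratio test on column p — row 1: 25/4 = 25/4; row 2: 20/2 = 10; row 3: 14/5 = 14/5. Minimum is 14/5 at row 3 (s3 leaves); pivot element 5.
Pivot on row 3; the obj-row RHS becomes 0 − (-1)·(14/5) = 14/5.

14/5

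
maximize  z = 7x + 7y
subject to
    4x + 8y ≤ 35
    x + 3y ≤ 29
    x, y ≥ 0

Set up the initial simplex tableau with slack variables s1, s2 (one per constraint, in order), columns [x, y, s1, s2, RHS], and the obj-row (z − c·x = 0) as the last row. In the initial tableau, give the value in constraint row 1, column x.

4

Constraint 1 has coefficient 4 on x.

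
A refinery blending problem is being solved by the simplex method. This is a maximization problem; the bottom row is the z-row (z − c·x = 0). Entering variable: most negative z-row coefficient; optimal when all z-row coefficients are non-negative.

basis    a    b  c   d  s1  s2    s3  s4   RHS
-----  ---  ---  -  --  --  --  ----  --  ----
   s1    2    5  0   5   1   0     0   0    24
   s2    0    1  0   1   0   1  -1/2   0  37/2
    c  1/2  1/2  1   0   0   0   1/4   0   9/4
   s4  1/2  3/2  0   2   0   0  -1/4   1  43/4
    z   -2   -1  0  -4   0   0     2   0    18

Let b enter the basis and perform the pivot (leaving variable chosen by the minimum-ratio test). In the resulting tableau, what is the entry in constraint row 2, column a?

Ratio test on column b — row 1: 24/5 = 24/5; row 2: (37/2)/1 = 37/2; row 3: (9/4)/(1/2) = 9/2; row 4: (43/4)/(3/2) = 43/6. Minimum is 9/2 at row 3 (c leaves); pivot element 1/2.
Divide row 3 by 1/2; eliminate column b from the other rows.
Row 2 update in column a: 0 − 1·1 = -1.

-1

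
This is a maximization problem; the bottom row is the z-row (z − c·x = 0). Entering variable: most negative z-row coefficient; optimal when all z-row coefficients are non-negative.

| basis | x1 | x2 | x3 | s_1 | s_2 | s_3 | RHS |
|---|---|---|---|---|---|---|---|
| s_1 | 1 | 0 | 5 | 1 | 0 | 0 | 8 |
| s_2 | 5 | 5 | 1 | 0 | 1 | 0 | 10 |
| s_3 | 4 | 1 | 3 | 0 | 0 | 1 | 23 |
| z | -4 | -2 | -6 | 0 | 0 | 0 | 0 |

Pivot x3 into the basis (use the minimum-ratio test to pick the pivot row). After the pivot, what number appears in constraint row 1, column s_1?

Ratio test on column x3 — row 1: 8/5 = 8/5; row 2: 10/1 = 10; row 3: 23/3 = 23/3. Minimum is 8/5 at row 1 (s_1 leaves); pivot element 5.
Divide row 1 by 5; eliminate column x3 from the other rows.
In the new row 1, the s_1 entry is the old entry divided by the pivot: 1/5 = 1/5.

1/5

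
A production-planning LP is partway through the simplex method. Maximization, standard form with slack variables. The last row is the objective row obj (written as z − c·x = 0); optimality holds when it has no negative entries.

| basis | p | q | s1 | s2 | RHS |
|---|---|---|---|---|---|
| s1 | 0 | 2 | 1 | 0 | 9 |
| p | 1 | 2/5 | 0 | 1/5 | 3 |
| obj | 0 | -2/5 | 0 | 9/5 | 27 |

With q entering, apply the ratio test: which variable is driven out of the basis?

Column q entries and ratios — s1: 9/2 = 9/2; p: 3/(2/5) = 15/2.
Smallest ratio is 9/2 in the row of s1, so s1 leaves.

s1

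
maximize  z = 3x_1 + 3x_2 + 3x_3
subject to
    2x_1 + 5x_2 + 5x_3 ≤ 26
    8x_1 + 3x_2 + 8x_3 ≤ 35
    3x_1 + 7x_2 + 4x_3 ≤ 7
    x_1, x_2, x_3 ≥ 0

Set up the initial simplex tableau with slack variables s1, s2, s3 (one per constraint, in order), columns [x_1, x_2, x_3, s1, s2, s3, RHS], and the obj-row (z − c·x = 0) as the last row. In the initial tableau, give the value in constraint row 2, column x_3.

Constraint 2 has coefficient 8 on x_3.

8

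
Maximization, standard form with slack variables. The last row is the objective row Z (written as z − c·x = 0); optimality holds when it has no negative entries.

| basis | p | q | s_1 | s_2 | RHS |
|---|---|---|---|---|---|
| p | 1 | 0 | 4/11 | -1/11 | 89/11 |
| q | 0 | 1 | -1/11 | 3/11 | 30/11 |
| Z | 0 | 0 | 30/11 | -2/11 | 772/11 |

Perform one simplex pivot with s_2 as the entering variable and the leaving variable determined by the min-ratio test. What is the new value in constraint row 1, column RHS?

Ratio test on column s_2 — row 1: entry -1/11 ≤ 0; row 2: (30/11)/(3/11) = 10. Minimum is 10 at row 2 (q leaves); pivot element 3/11.
Divide row 2 by 3/11; eliminate column s_2 from the other rows.
Row 1 update in column RHS: 89/11 − (-1/11)·10 = 9.

9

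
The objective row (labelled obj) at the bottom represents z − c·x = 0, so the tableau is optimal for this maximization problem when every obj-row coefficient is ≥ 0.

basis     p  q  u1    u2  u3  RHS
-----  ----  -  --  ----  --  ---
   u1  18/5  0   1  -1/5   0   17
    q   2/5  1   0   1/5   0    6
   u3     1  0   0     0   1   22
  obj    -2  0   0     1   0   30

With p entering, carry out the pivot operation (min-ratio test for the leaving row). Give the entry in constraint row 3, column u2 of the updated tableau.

1/18

Ratio test on column p — row 1: 17/(18/5) = 85/18; row 2: 6/(2/5) = 15; row 3: 22/1 = 22. Minimum is 85/18 at row 1 (u1 leaves); pivot element 18/5.
Divide row 1 by 18/5; eliminate column p from the other rows.
Row 3 update in column u2: 0 − 1·(-1/18) = 1/18.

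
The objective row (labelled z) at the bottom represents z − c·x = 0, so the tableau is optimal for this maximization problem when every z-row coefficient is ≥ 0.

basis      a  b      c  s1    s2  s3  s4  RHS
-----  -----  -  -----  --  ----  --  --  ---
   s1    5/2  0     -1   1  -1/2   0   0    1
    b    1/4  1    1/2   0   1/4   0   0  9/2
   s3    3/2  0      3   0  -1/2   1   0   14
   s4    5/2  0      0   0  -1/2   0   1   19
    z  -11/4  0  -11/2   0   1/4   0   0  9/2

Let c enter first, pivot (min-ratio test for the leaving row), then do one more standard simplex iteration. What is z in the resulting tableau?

Ratio test on column c — row 1: entry -1 ≤ 0; row 2: (9/2)/(1/2) = 9; row 3: 14/3 = 14/3; row 4: entry 0 ≤ 0. Minimum is 14/3 at row 3 (s3 leaves); pivot element 3.
Pivot on row 3; the z-row RHS becomes 9/2 − (-11/2)·(14/3) = 181/6.
Next entering variable (most negative z-row entry -2/3): s2.
Ratio test on column s2 — row 1: entry -2/3 ≤ 0; row 2: (13/6)/(1/3) = 13/2; row 3: entry -1/6 ≤ 0; row 4: entry -1/2 ≤ 0. Minimum is 13/2 at row 2 (b leaves); pivot element 1/3.
After the second pivot the z-row RHS is 181/6 − (-2/3)·(13/2) = 69/2.

69/2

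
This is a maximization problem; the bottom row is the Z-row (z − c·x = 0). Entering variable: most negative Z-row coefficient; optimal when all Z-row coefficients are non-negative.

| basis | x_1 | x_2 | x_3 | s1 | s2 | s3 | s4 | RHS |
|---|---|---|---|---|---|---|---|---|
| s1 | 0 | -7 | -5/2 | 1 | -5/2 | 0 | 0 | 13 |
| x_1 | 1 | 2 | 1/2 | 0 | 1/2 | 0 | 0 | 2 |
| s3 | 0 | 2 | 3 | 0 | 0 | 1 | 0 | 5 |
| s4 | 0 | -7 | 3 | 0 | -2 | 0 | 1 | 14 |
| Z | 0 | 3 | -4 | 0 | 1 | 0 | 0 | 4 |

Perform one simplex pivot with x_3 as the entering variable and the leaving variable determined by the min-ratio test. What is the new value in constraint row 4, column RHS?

Ratio test on column x_3 — row 1: entry -5/2 ≤ 0; row 2: 2/(1/2) = 4; row 3: 5/3 = 5/3; row 4: 14/3 = 14/3. Minimum is 5/3 at row 3 (s3 leaves); pivot element 3.
Divide row 3 by 3; eliminate column x_3 from the other rows.
Row 4 update in column RHS: 14 − 3·(5/3) = 9.

9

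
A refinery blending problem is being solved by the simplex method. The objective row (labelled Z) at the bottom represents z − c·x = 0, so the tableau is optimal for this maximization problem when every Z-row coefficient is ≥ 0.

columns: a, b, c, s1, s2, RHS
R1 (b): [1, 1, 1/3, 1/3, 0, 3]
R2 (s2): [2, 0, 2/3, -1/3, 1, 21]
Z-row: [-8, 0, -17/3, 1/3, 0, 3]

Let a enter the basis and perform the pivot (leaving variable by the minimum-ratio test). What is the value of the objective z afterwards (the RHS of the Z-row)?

Ratio test on column a — row 1: 3/1 = 3; row 2: 21/2 = 21/2. Minimum is 3 at row 1 (b leaves); pivot element 1.
Pivot on row 1; the Z-row RHS becomes 3 − (-8)·3 = 27.

27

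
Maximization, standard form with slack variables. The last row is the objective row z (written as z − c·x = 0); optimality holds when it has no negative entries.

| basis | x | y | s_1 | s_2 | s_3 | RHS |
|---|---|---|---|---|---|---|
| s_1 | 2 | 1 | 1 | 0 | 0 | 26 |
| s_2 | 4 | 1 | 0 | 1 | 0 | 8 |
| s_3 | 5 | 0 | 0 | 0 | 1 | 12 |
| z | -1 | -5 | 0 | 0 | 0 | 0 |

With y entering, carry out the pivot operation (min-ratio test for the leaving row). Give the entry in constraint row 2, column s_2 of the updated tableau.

1

Ratio test on column y — row 1: 26/1 = 26; row 2: 8/1 = 8; row 3: entry 0 ≤ 0. Minimum is 8 at row 2 (s_2 leaves); pivot element 1.
Divide row 2 by 1; eliminate column y from the other rows.
In the new row 2, the s_2 entry is the old entry divided by the pivot: 1/1 = 1.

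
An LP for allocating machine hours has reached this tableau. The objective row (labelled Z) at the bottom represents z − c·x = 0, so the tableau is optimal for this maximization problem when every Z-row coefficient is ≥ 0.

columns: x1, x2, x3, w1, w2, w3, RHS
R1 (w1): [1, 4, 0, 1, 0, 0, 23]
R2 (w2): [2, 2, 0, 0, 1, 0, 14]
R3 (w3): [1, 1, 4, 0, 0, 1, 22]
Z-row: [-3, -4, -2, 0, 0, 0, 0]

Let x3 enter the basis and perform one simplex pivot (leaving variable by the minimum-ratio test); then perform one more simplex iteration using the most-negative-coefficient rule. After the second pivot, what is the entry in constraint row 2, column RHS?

Ratio test on column x3 — row 1: entry 0 ≤ 0; row 2: entry 0 ≤ 0; row 3: 22/4 = 11/2. Minimum is 11/2 at row 3 (w3 leaves); pivot element 4.
Divide row 3 by 4; eliminate column x3 from the other rows.
Second iteration: most negative Z-row entry is -7/2 in column x2, so x2 enters.
Ratio test on column x2 — row 1: 23/4 = 23/4; row 2: 14/2 = 7; row 3: (11/2)/(1/4) = 22. Minimum is 23/4 at row 1 (w1 leaves); pivot element 4.
Divide row 1 by 4; eliminate column x2 from the other rows.
After both pivots, the entry at constraint row 2, column RHS is 5/2.

5/2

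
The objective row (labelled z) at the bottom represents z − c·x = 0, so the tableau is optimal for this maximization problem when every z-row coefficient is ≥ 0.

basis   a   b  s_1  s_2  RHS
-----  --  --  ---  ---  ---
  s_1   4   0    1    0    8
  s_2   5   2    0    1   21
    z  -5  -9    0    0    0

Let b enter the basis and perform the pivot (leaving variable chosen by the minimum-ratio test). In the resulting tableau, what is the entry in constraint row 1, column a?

4

Ratio test on column b — row 1: entry 0 ≤ 0; row 2: 21/2 = 21/2. Minimum is 21/2 at row 2 (s_2 leaves); pivot element 2.
Divide row 2 by 2; eliminate column b from the other rows.
Row 1 update in column a: 4 − 0·(5/2) = 4.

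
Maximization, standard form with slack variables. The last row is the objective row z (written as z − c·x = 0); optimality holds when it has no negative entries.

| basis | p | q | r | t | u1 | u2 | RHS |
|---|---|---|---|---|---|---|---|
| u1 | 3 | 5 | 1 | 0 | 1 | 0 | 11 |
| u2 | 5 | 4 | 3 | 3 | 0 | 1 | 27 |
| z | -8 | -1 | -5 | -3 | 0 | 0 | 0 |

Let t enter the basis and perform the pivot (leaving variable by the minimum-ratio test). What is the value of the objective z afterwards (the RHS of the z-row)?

Ratio test on column t — row 1: entry 0 ≤ 0; row 2: 27/3 = 9. Minimum is 9 at row 2 (u2 leaves); pivot element 3.
Pivot on row 2; the z-row RHS becomes 0 − (-3)·9 = 27.

27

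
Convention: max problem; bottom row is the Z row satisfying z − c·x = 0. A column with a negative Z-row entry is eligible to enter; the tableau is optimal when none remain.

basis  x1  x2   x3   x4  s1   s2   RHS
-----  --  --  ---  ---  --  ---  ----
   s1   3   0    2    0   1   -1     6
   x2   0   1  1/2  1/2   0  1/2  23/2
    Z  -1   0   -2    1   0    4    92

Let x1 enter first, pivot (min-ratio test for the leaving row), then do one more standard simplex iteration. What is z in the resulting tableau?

Ratio test on column x1 — row 1: 6/3 = 2; row 2: entry 0 ≤ 0. Minimum is 2 at row 1 (s1 leaves); pivot element 3.
Pivot on row 1; the Z-row RHS becomes 92 − (-1)·2 = 94.
Next entering variable (most negative Z-row entry -4/3): x3.
Ratio test on column x3 — row 1: 2/(2/3) = 3; row 2: (23/2)/(1/2) = 23. Minimum is 3 at row 1 (x1 leaves); pivot element 2/3.
After the second pivot the Z-row RHS is 94 − (-4/3)·3 = 98.

98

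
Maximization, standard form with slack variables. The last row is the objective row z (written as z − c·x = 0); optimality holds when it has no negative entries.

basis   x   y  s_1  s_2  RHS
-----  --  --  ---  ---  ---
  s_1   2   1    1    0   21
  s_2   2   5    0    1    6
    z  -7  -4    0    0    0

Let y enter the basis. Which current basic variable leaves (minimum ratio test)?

s_2

Column y entries and ratios — s_1: 21/1 = 21; s_2: 6/5 = 6/5.
Smallest ratio is 6/5 in the row of s_2, so s_2 leaves.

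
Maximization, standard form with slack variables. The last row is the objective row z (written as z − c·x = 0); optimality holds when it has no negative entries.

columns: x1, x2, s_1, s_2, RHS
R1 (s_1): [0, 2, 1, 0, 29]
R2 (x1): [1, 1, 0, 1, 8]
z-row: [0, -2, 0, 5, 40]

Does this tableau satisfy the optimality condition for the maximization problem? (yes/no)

The z-row has a negative entry -2 in column x2, so it is not optimal.

no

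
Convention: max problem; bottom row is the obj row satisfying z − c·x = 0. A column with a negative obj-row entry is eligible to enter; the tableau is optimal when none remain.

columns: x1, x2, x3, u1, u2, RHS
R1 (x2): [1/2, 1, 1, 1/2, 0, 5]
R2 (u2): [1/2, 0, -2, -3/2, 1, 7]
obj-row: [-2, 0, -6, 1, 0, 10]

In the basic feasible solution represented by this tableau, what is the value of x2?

x2 is basic (row 1); its value is the RHS of that row, 5.

5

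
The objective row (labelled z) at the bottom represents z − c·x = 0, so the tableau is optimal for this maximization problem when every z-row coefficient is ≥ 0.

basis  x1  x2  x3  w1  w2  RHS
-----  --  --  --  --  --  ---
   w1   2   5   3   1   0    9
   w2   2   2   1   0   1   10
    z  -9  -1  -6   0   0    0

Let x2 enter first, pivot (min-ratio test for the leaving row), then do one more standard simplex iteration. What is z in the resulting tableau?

Ratio test on column x2 — row 1: 9/5 = 9/5; row 2: 10/2 = 5. Minimum is 9/5 at row 1 (w1 leaves); pivot element 5.
Pivot on row 1; the z-row RHS becomes 0 − (-1)·(9/5) = 9/5.
Next entering variable (most negative z-row entry -43/5): x1.
Ratio test on column x1 — row 1: (9/5)/(2/5) = 9/2; row 2: (32/5)/(6/5) = 16/3. Minimum is 9/2 at row 1 (x2 leaves); pivot element 2/5.
After the second pivot the z-row RHS is 9/5 − (-43/5)·(9/2) = 81/2.

81/2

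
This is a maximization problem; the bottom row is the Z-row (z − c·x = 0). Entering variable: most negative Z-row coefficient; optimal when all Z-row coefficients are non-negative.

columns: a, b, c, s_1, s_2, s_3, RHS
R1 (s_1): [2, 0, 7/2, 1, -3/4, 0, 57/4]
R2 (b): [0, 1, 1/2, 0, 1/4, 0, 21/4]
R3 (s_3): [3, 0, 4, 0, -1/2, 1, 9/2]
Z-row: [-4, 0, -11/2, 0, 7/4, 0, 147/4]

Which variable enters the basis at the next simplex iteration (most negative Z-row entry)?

Negative Z-row entries: a: -4, c: -11/2.
The most negative is -11/2 in column c, so c enters.

c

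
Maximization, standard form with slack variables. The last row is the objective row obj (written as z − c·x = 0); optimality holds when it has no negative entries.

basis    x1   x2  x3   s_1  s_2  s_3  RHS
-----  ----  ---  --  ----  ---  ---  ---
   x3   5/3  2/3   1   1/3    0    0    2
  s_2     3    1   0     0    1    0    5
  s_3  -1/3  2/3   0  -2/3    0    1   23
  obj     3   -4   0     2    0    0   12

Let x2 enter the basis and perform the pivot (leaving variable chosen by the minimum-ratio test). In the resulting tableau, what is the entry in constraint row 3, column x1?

-2

Ratio test on column x2 — row 1: 2/(2/3) = 3; row 2: 5/1 = 5; row 3: 23/(2/3) = 69/2. Minimum is 3 at row 1 (x3 leaves); pivot element 2/3.
Divide row 1 by 2/3; eliminate column x2 from the other rows.
Row 3 update in column x1: -1/3 − (2/3)·(5/2) = -2.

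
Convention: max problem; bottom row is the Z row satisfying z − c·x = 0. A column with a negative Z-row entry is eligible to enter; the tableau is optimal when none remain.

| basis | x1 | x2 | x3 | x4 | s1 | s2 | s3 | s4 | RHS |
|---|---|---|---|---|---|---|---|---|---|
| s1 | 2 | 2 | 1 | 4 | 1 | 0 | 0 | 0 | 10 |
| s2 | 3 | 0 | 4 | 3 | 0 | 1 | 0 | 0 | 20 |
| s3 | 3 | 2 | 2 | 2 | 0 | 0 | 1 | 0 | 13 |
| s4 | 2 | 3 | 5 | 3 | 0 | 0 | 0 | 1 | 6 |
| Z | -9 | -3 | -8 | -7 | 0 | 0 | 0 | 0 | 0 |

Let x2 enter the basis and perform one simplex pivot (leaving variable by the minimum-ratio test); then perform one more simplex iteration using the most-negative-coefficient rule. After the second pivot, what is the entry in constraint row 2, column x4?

Ratio test on column x2 — row 1: 10/2 = 5; row 2: entry 0 ≤ 0; row 3: 13/2 = 13/2; row 4: 6/3 = 2. Minimum is 2 at row 4 (s4 leaves); pivot element 3.
Divide row 4 by 3; eliminate column x2 from the other rows.
Second iteration: most negative Z-row entry is -7 in column x1, so x1 enters.
Ratio test on column x1 — row 1: 6/(2/3) = 9; row 2: 20/3 = 20/3; row 3: 9/(5/3) = 27/5; row 4: 2/(2/3) = 3. Minimum is 3 at row 4 (x2 leaves); pivot element 2/3.
Divide row 4 by 2/3; eliminate column x1 from the other rows.
After both pivots, the entry at constraint row 2, column x4 is -3/2.

-3/2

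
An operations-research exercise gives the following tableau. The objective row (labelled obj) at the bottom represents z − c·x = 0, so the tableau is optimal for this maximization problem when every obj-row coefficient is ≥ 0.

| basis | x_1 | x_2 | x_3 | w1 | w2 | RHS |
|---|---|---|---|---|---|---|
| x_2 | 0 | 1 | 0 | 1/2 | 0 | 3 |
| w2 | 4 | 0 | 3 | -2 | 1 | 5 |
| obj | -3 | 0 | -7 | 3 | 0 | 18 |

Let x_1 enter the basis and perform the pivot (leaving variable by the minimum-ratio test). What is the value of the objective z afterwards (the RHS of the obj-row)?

87/4

Ratio test on column x_1 — row 1: entry 0 ≤ 0; row 2: 5/4 = 5/4. Minimum is 5/4 at row 2 (w2 leaves); pivot element 4.
Pivot on row 2; the obj-row RHS becomes 18 − (-3)·(5/4) = 87/4.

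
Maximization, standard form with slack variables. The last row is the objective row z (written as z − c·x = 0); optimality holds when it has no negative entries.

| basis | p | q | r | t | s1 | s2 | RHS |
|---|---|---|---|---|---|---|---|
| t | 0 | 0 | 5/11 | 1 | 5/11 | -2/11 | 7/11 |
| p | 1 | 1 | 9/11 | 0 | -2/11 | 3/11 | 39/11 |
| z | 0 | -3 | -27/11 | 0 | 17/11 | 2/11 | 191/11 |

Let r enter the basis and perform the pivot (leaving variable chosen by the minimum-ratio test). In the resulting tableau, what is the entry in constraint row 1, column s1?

1

Ratio test on column r — row 1: (7/11)/(5/11) = 7/5; row 2: (39/11)/(9/11) = 13/3. Minimum is 7/5 at row 1 (t leaves); pivot element 5/11.
Divide row 1 by 5/11; eliminate column r from the other rows.
In the new row 1, the s1 entry is the old entry divided by the pivot: (5/11)/(5/11) = 1.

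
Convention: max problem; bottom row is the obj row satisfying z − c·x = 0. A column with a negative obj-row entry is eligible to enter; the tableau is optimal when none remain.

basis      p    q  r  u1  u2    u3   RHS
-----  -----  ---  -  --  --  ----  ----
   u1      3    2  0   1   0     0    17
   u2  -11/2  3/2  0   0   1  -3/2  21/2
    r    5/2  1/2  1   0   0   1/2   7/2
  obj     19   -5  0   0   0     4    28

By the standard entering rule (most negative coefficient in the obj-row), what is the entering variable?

q

Negative obj-row entries: q: -5.
The most negative is -5 in column q, so q enters.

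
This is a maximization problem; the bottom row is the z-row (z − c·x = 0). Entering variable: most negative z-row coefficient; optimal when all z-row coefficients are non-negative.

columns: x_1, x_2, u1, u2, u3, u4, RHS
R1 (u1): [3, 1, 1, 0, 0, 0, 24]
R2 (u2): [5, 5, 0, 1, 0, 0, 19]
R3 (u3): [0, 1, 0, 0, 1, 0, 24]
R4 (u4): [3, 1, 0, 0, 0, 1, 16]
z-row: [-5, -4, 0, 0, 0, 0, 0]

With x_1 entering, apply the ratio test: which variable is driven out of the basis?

Column x_1 entries and ratios — u1: 24/3 = 8; u2: 19/5 = 19/5; u3: 0 ≤ 0, skip; u4: 16/3 = 16/3.
Smallest ratio is 19/5 in the row of u2, so u2 leaves.

u2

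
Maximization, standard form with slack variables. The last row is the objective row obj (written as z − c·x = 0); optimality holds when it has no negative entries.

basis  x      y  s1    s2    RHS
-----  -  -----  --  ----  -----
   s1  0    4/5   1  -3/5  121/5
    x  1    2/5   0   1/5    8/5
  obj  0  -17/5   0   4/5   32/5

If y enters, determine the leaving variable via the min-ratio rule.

Column y entries and ratios — s1: (121/5)/(4/5) = 121/4; x: (8/5)/(2/5) = 4.
Smallest ratio is 4 in the row of x, so x leaves.

x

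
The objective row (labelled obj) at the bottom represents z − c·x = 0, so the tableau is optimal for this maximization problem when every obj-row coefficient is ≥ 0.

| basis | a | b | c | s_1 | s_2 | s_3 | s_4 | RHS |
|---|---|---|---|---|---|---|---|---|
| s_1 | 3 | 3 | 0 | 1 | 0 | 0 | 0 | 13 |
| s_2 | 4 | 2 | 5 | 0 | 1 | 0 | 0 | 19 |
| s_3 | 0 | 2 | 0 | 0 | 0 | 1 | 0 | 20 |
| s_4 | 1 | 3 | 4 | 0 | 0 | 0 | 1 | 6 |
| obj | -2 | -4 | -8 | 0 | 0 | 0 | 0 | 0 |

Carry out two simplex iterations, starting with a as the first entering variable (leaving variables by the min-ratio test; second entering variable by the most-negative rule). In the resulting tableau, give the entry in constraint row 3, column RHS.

Ratio test on column a — row 1: 13/3 = 13/3; row 2: 19/4 = 19/4; row 3: entry 0 ≤ 0; row 4: 6/1 = 6. Minimum is 13/3 at row 1 (s_1 leaves); pivot element 3.
Divide row 1 by 3; eliminate column a from the other rows.
Second iteration: most negative obj-row entry is -8 in column c, so c enters.
Ratio test on column c — row 1: entry 0 ≤ 0; row 2: (5/3)/5 = 1/3; row 3: entry 0 ≤ 0; row 4: (5/3)/4 = 5/12. Minimum is 1/3 at row 2 (s_2 leaves); pivot element 5.
Divide row 2 by 5; eliminate column c from the other rows.
After both pivots, the entry at constraint row 3, column RHS is 20.

20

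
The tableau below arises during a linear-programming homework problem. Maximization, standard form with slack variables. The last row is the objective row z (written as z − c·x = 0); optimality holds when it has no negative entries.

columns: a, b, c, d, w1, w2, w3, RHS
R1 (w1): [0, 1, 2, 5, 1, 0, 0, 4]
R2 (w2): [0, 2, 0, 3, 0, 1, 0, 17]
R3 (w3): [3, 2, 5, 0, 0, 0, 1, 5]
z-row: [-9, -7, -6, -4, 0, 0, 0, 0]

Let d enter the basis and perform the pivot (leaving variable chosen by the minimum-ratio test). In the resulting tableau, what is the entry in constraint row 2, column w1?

Ratio test on column d — row 1: 4/5 = 4/5; row 2: 17/3 = 17/3; row 3: entry 0 ≤ 0. Minimum is 4/5 at row 1 (w1 leaves); pivot element 5.
Divide row 1 by 5; eliminate column d from the other rows.
Row 2 update in column w1: 0 − 3·(1/5) = -3/5.

-3/5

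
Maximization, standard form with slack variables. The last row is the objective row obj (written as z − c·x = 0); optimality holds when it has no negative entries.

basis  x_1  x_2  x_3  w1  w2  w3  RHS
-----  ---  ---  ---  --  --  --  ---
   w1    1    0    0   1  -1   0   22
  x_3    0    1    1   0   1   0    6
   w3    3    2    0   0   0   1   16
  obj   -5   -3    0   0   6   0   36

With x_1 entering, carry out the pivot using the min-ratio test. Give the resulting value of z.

Ratio test on column x_1 — row 1: 22/1 = 22; row 2: entry 0 ≤ 0; row 3: 16/3 = 16/3. Minimum is 16/3 at row 3 (w3 leaves); pivot element 3.
Pivot on row 3; the obj-row RHS becomes 36 − (-5)·(16/3) = 188/3.

188/3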